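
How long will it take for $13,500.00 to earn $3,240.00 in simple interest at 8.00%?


Rearrange the simple interest formula for t:
I = P × r × t  ⇒  t = I / (P × r)
t = $3,240.00 / ($13,500.00 × 0.08)
t = 3

t = I/(P×r) = 3 years


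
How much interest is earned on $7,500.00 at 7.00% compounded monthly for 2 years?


Compound interest earned = final amount − principal.
A = P(1 + r/n)^(nt) = $7,500.00 × (1 + 0.07/12)^(12 × 2) = $8,623.55
Interest = A − P = $8,623.55 − $7,500.00 = $1,123.55

Interest = A - P = $1,123.55


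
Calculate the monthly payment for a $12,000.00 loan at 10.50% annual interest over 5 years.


Loan payment formula: PMT = PV × r / (1 − (1 + r)^(−n))
Monthly rate r = 0.105/12 = 0.00875, n = 60 months
Denominator: 1 − (1 + 0.105/12)^(−60) = 0.407092
PMT = $12,000.00 × (0.105/12) / 0.407092
PMT = $257.93 per month

PMT = PV × r / (1-(1+r)^(-n)) = $257.93/month


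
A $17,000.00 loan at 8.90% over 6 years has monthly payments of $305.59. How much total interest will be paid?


Total paid over the life of the loan = PMT × n.
Total paid = $305.59 × 72 = $22,002.48
Total interest = total paid − principal = $22,002.48 − $17,000.00 = $5,002.48

Total interest = (PMT × n) - PV = $5,002.48


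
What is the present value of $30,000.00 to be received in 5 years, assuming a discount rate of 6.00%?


Present value formula: PV = FV / (1 + r)^t
PV = $30,000.00 / (1 + 0.06)^5
PV = $30,000.00 / 1.33822558
PV = $22,417.75

PV = FV / (1 + r)^t = $22,417.75


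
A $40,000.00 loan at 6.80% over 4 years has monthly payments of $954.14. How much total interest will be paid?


Total paid over the life of the loan = PMT × n.
Total paid = $954.14 × 48 = $45,798.72
Total interest = total paid − principal = $45,798.72 − $40,000.00 = $5,798.72

Total interest = (PMT × n) - PV = $5,798.72


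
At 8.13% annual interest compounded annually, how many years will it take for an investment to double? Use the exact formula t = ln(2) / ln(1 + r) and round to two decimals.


Doubling condition: (1 + r)^t = 2
Take ln of both sides: t × ln(1 + r) = ln(2)
t = ln(2) / ln(1 + r)
t = 0.693147 / 0.078164
t = 8.87

t = ln(2) / ln(1 + r) = 8.87 years


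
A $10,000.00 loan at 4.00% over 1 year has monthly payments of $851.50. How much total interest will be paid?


Total paid over the life of the loan = PMT × n.
Total paid = $851.50 × 12 = $10,218.00
Total interest = total paid − principal = $10,218.00 − $10,000.00 = $218.00

Total interest = (PMT × n) - PV = $218.00


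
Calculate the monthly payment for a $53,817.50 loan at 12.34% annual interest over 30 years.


Loan payment formula: PMT = PV × r / (1 − (1 + r)^(−n))
Monthly rate r = 0.1234/12 ≈ 0.01028333, n = 360 months
Denominator: 1 − (1 + 0.1234/12)^(−360) = 0.974855
PMT = $53,817.50 × (0.1234/12) / 0.974855
PMT = $567.70 per month

PMT = PV × r / (1-(1+r)^(-n)) = $567.70/month


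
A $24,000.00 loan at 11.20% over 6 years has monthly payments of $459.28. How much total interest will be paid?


Total paid over the life of the loan = PMT × n.
Total paid = $459.28 × 72 = $33,068.16
Total interest = total paid − principal = $33,068.16 − $24,000.00 = $9,068.16

Total interest = (PMT × n) - PV = $9,068.16


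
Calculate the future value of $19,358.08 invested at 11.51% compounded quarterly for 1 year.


Compound interest formula: A = P(1 + r/n)^(nt)
A = $19,358.08 × (1 + 0.1151/4)^(4 × 1)
Growth factor: (1 + 0.1151/4)^4 = 1.120164
A = $19,358.08 × 1.120164
A = $21,684.22

A = P(1 + r/n)^(nt) = $21,684.22


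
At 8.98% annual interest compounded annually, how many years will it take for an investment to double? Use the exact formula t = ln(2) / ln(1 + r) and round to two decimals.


Doubling condition: (1 + r)^t = 2
Take ln of both sides: t × ln(1 + r) = ln(2)
t = ln(2) / ln(1 + r)
t = 0.693147 / 0.085994
t = 8.06

t = ln(2) / ln(1 + r) = 8.06 years


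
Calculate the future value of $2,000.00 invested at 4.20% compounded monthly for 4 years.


Compound interest formula: A = P(1 + r/n)^(nt)
A = $2,000.00 × (1 + 0.042/12)^(12 × 4)
Growth factor: (1 + 0.042/12)^48 = 1.182590
A = $2,000.00 × 1.182590
A = $2,365.18

A = P(1 + r/n)^(nt) = $2,365.18


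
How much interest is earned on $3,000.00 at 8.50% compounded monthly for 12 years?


Compound interest earned = final amount − principal.
A = P(1 + r/n)^(nt) = $3,000.00 × (1 + 0.085/12)^(12 × 12) = $8,289.72
Interest = A − P = $8,289.72 − $3,000.00 = $5,289.72

Interest = A - P = $5,289.72


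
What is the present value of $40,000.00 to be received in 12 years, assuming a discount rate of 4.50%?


Present value formula: PV = FV / (1 + r)^t
PV = $40,000.00 / (1 + 0.045)^12
PV = $40,000.00 / 1.69588143
PV = $23,586.55

PV = FV / (1 + r)^t = $23,586.55


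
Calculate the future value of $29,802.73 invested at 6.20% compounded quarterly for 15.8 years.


Compound interest formula: A = P(1 + r/n)^(nt)
A = $29,802.73 × (1 + 0.062/4)^(4 × 15.8)
Growth factor: (1 + 0.062/4)^63.2 = 2.643452
A = $29,802.73 × 2.643452
A = $78,782.09

A = P(1 + r/n)^(nt) = $78,782.09


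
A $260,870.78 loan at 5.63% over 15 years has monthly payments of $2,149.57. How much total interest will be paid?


Total paid over the life of the loan = PMT × n.
Total paid = $2,149.57 × 180 = $386,922.60
Total interest = total paid − principal = $386,922.60 − $260,870.78 = $126,051.82

Total interest = (PMT × n) - PV = $126,051.82


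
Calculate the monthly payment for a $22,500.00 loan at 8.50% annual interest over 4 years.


Loan payment formula: PMT = PV × r / (1 − (1 + r)^(−n))
Monthly rate r = 0.085/12 ≈ 0.00708333, n = 48 months
Denominator: 1 − (1 + 0.085/12)^(−48) = 0.287376
PMT = $22,500.00 × (0.085/12) / 0.287376
PMT = $554.59 per month

PMT = PV × r / (1-(1+r)^(-n)) = $554.59/month


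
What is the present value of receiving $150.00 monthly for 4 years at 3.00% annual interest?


Present value of an ordinary annuity: PV = PMT × (1 − (1 + r)^(−n)) / r
Monthly rate r = 0.03/12 = 0.0025, n = 48
PV = $150.00 × (1 − (1 + 0.03/12)^(−48)) / (0.03/12)
PV = $150.00 × 45.178695
PV = $6,776.80

PV = PMT × (1-(1+r)^(-n))/r = $6,776.80


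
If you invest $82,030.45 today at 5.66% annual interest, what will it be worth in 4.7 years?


Future value formula: FV = PV × (1 + r)^t
FV = $82,030.45 × (1 + 0.0566)^4.7
FV = $82,030.45 × 1.2953283
FV = $106,256.36

FV = PV × (1 + r)^t = $106,256.36


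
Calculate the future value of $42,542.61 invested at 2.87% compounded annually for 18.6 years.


Compound interest formula: A = P(1 + r/n)^(nt)
A = $42,542.61 × (1 + 0.0287/1)^(1 × 18.6)
Growth factor: (1 + 0.0287/1)^18.6 = 1.6926632
A = $42,542.61 × 1.6926632
A = $72,010.31

A = P(1 + r/n)^(nt) = $72,010.31


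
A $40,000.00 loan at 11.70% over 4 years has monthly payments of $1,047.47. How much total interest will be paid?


Total paid over the life of the loan = PMT × n.
Total paid = $1,047.47 × 48 = $50,278.56
Total interest = total paid − principal = $50,278.56 − $40,000.00 = $10,278.56

Total interest = (PMT × n) - PV = $10,278.56


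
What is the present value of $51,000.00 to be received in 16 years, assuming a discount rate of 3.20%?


Present value formula: PV = FV / (1 + r)^t
PV = $51,000.00 / (1 + 0.032)^16
PV = $51,000.00 / 1.655294
PV = $30,810.24

PV = FV / (1 + r)^t = $30,810.24


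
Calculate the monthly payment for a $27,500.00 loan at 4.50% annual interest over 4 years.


Loan payment formula: PMT = PV × r / (1 − (1 + r)^(−n))
Monthly rate r = 0.045/12 = 0.00375, n = 48 months
Denominator: 1 − (1 + 0.045/12)^(−48) = 0.1644485
PMT = $27,500.00 × (0.045/12) / 0.1644485
PMT = $627.10 per month

PMT = PV × r / (1-(1+r)^(-n)) = $627.10/month


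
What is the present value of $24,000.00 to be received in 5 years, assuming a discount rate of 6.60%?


Present value formula: PV = FV / (1 + r)^t
PV = $24,000.00 / (1 + 0.066)^5
PV = $24,000.00 / 1.376531
PV = $17,435.13

PV = FV / (1 + r)^t = $17,435.13


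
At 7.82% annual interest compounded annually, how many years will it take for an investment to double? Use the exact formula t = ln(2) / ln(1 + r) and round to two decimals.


Doubling condition: (1 + r)^t = 2
Take ln of both sides: t × ln(1 + r) = ln(2)
t = ln(2) / ln(1 + r)
t = 0.693147 / 0.075293
t = 9.21

t = ln(2) / ln(1 + r) = 9.21 years


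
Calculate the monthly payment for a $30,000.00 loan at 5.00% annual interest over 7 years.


Loan payment formula: PMT = PV × r / (1 − (1 + r)^(−n))
Monthly rate r = 0.05/12 ≈ 0.00416667, n = 84 months
Denominator: 1 − (1 + 0.05/12)^(−84) = 0.294799
PMT = $30,000.00 × (0.05/12) / 0.294799
PMT = $424.02 per month

PMT = PV × r / (1-(1+r)^(-n)) = $424.02/month


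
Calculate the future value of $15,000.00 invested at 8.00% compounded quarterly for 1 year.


Compound interest formula: A = P(1 + r/n)^(nt)
A = $15,000.00 × (1 + 0.08/4)^(4 × 1)
Growth factor: (1 + 0.08/4)^4 = 1.082432
A = $15,000.00 × 1.082432
A = $16,236.48

A = P(1 + r/n)^(nt) = $16,236.48


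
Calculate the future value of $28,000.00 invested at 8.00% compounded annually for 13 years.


Compound interest formula: A = P(1 + r/n)^(nt)
A = $28,000.00 × (1 + 0.08/1)^(1 × 13)
Growth factor: (1 + 0.08/1)^13 = 2.7196237
A = $28,000.00 × 2.7196237
A = $76,149.46

A = P(1 + r/n)^(nt) = $76,149.46


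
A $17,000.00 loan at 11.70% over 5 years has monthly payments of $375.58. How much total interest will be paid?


Total paid over the life of the loan = PMT × n.
Total paid = $375.58 × 60 = $22,534.80
Total interest = total paid − principal = $22,534.80 − $17,000.00 = $5,534.80

Total interest = (PMT × n) - PV = $5,534.80


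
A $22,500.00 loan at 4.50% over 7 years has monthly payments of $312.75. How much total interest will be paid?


Total paid over the life of the loan = PMT × n.
Total paid = $312.75 × 84 = $26,271.00
Total interest = total paid − principal = $26,271.00 − $22,500.00 = $3,771.00

Total interest = (PMT × n) - PV = $3,771.00


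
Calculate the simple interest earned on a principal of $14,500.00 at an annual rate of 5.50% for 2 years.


Simple interest formula: I = P × r × t
I = $14,500.00 × 0.055 × 2
I = $1,595.00

I = P × r × t = $1,595.00


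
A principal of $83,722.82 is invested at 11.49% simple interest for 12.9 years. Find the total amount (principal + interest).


Total amount formula: A = P(1 + rt) = P + P·r·t
Interest: I = P × r × t = $83,722.82 × 0.1149 × 12.9 = $124,094.80
A = P + I = $83,722.82 + $124,094.80 = $207,817.62

A = P + I = P(1 + rt) = $207,817.62


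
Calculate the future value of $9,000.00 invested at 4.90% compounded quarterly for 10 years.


Compound interest formula: A = P(1 + r/n)^(nt)
A = $9,000.00 × (1 + 0.049/4)^(4 × 10)
Growth factor: (1 + 0.049/4)^40 = 1.627464
A = $9,000.00 × 1.627464
A = $14,647.18

A = P(1 + r/n)^(nt) = $14,647.18


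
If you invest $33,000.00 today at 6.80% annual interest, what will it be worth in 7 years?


Future value formula: FV = PV × (1 + r)^t
FV = $33,000.00 × (1 + 0.068)^7
FV = $33,000.00 × 1.5848887
FV = $52,301.33

FV = PV × (1 + r)^t = $52,301.33


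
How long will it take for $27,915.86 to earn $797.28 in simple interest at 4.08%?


Rearrange the simple interest formula for t:
I = P × r × t  ⇒  t = I / (P × r)
t = $797.28 / ($27,915.86 × 0.0408)
t = 0.7

t = I/(P×r) = 0.7 years


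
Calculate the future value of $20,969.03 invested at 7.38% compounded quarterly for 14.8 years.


Compound interest formula: A = P(1 + r/n)^(nt)
A = $20,969.03 × (1 + 0.0738/4)^(4 × 14.8)
Growth factor: (1 + 0.0738/4)^59.2 = 2.951420
A = $20,969.03 × 2.951420
A = $61,888.41

A = P(1 + r/n)^(nt) = $61,888.41


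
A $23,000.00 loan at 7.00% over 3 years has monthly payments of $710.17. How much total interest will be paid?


Total paid over the life of the loan = PMT × n.
Total paid = $710.17 × 36 = $25,566.12
Total interest = total paid − principal = $25,566.12 − $23,000.00 = $2,566.12

Total interest = (PMT × n) - PV = $2,566.12


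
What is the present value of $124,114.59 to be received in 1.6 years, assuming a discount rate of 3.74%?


Present value formula: PV = FV / (1 + r)^t
PV = $124,114.59 / (1 + 0.0374)^1.6
PV = $124,114.59 / 1.0605081
PV = $117,033.14

PV = FV / (1 + r)^t = $117,033.14


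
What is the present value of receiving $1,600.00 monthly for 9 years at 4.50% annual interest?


Present value of an ordinary annuity: PV = PMT × (1 − (1 + r)^(−n)) / r
Monthly rate r = 0.045/12 = 0.00375, n = 108
PV = $1,600.00 × (1 − (1 + 0.045/12)^(−108)) / (0.045/12)
PV = $1,600.00 × 88.671407
PV = $141,874.25

PV = PMT × (1-(1+r)^(-n))/r = $141,874.25


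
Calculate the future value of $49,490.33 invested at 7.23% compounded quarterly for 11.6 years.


Compound interest formula: A = P(1 + r/n)^(nt)
A = $49,490.33 × (1 + 0.0723/4)^(4 × 11.6)
Growth factor: (1 + 0.0723/4)^46.4 = 2.29605066
A = $49,490.33 × 2.29605066
A = $113,632.30

A = P(1 + r/n)^(nt) = $113,632.30


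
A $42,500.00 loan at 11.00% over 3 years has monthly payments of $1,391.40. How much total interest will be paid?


Total paid over the life of the loan = PMT × n.
Total paid = $1,391.40 × 36 = $50,090.40
Total interest = total paid − principal = $50,090.40 − $42,500.00 = $7,590.40

Total interest = (PMT × n) - PV = $7,590.40


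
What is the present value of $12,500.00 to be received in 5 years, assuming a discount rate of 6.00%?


Present value formula: PV = FV / (1 + r)^t
PV = $12,500.00 / (1 + 0.06)^5
PV = $12,500.00 / 1.3382256
PV = $9,340.73

PV = FV / (1 + r)^t = $9,340.73


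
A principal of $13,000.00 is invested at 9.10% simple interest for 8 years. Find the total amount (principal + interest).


Total amount formula: A = P(1 + rt) = P + P·r·t
Interest: I = P × r × t = $13,000.00 × 0.091 × 8 = $9,464.00
A = P + I = $13,000.00 + $9,464.00 = $22,464.00

A = P + I = P(1 + rt) = $22,464.00


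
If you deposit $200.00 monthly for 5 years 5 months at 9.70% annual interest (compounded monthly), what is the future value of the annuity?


Future value of an ordinary annuity: FV = PMT × ((1 + r)^n − 1) / r
Monthly rate r = 0.097/12 ≈ 0.00808333, n = 65
FV = $200.00 × ((1 + 0.097/12)^65 − 1) / (0.097/12)
FV = $200.00 × 85.063308
FV = $17,012.66

FV = PMT × ((1+r)^n - 1)/r = $17,012.66


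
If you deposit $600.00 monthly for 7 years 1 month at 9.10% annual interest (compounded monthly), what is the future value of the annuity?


Future value of an ordinary annuity: FV = PMT × ((1 + r)^n − 1) / r
Monthly rate r = 0.091/12 ≈ 0.00758333, n = 85
FV = $600.00 × ((1 + 0.091/12)^85 − 1) / (0.091/12)
FV = $600.00 × 118.755915
FV = $71,253.55

FV = PMT × ((1+r)^n - 1)/r = $71,253.55


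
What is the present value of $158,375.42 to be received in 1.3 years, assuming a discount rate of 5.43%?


Present value formula: PV = FV / (1 + r)^t
PV = $158,375.42 / (1 + 0.0543)^1.3
PV = $158,375.42 / 1.0711578
PV = $147,854.42

PV = FV / (1 + r)^t = $147,854.42


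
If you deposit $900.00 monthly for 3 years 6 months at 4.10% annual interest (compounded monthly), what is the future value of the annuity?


Future value of an ordinary annuity: FV = PMT × ((1 + r)^n − 1) / r
Monthly rate r = 0.041/12 ≈ 0.00341667, n = 42
FV = $900.00 × ((1 + 0.041/12)^42 − 1) / (0.041/12)
FV = $900.00 × 45.080346
FV = $40,572.31

FV = PMT × ((1+r)^n - 1)/r = $40,572.31


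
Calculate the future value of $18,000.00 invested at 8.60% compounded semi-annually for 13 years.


Compound interest formula: A = P(1 + r/n)^(nt)
A = $18,000.00 × (1 + 0.086/2)^(2 × 13)
Growth factor: (1 + 0.086/2)^26 = 2.988079
A = $18,000.00 × 2.988079
A = $53,785.42

A = P(1 + r/n)^(nt) = $53,785.42


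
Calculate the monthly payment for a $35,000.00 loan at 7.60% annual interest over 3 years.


Loan payment formula: PMT = PV × r / (1 − (1 + r)^(−n))
Monthly rate r = 0.076/12 ≈ 0.00633333, n = 36 months
Denominator: 1 − (1 + 0.076/12)^(−36) = 0.203303
PMT = $35,000.00 × (0.076/12) / 0.203303
PMT = $1,090.33 per month

PMT = PV × r / (1-(1+r)^(-n)) = $1,090.33/month


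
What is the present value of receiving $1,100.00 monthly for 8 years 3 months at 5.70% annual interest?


Present value of an ordinary annuity: PV = PMT × (1 − (1 + r)^(−n)) / r
Monthly rate r = 0.057/12 = 0.00475, n = 99
PV = $1,100.00 × (1 − (1 + 0.057/12)^(−99)) / (0.057/12)
PV = $1,100.00 × 78.833247
PV = $86,716.57

PV = PMT × (1-(1+r)^(-n))/r = $86,716.57


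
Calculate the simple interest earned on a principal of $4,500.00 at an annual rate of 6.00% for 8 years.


Simple interest formula: I = P × r × t
I = $4,500.00 × 0.06 × 8
I = $2,160.00

I = P × r × t = $2,160.00


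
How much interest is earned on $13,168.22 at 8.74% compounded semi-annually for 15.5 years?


Compound interest earned = final amount − principal.
A = P(1 + r/n)^(nt) = $13,168.22 × (1 + 0.0874/2)^(2 × 15.5) = $49,587.62
Interest = A − P = $49,587.62 − $13,168.22 = $36,419.40

Interest = A - P = $36,419.40


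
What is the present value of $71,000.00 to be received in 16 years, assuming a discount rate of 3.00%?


Present value formula: PV = FV / (1 + r)^t
PV = $71,000.00 / (1 + 0.03)^16
PV = $71,000.00 / 1.6047064
PV = $44,244.85

PV = FV / (1 + r)^t = $44,244.85


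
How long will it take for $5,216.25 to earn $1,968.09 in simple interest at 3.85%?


Rearrange the simple interest formula for t:
I = P × r × t  ⇒  t = I / (P × r)
t = $1,968.09 / ($5,216.25 × 0.0385)
t = 9.8

t = I/(P×r) = 9.8 years


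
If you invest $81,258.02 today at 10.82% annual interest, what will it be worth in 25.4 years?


Future value formula: FV = PV × (1 + r)^t
FV = $81,258.02 × (1 + 0.1082)^25.4
FV = $81,258.02 × 13.5925489
FV = $1,104,503.61

FV = PV × (1 + r)^t = $1,104,503.61


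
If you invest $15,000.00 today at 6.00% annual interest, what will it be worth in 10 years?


Future value formula: FV = PV × (1 + r)^t
FV = $15,000.00 × (1 + 0.06)^10
FV = $15,000.00 × 1.790848
FV = $26,862.72

FV = PV × (1 + r)^t = $26,862.72


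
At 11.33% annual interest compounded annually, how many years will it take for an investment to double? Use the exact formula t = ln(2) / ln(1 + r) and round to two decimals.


Doubling condition: (1 + r)^t = 2
Take ln of both sides: t × ln(1 + r) = ln(2)
t = ln(2) / ln(1 + r)
t = 0.693147 / 0.107329
t = 6.46

t = ln(2) / ln(1 + r) = 6.46 years


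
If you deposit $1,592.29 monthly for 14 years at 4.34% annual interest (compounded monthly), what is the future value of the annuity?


Future value of an ordinary annuity: FV = PMT × ((1 + r)^n − 1) / r
Monthly rate r = 0.0434/12 ≈ 0.00361667, n = 168
FV = $1,592.29 × ((1 + 0.0434/12)^168 − 1) / (0.0434/12)
FV = $1,592.29 × 230.601373
FV = $367,184.26

FV = PMT × ((1+r)^n - 1)/r = $367,184.26


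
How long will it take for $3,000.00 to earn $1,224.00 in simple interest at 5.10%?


Rearrange the simple interest formula for t:
I = P × r × t  ⇒  t = I / (P × r)
t = $1,224.00 / ($3,000.00 × 0.051)
t = 8

t = I/(P×r) = 8 years


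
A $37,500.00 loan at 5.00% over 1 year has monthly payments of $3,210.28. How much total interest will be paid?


Total paid over the life of the loan = PMT × n.
Total paid = $3,210.28 × 12 = $38,523.36
Total interest = total paid − principal = $38,523.36 − $37,500.00 = $1,023.36

Total interest = (PMT × n) - PV = $1,023.36


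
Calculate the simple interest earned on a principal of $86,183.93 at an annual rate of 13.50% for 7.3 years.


Simple interest formula: I = P × r × t
I = $86,183.93 × 0.135 × 7.3
I = $84,934.26

I = P × r × t = $84,934.26


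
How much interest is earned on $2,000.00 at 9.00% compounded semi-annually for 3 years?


Compound interest earned = final amount − principal.
A = P(1 + r/n)^(nt) = $2,000.00 × (1 + 0.09/2)^(2 × 3) = $2,604.52
Interest = A − P = $2,604.52 − $2,000.00 = $604.52

Interest = A - P = $604.52


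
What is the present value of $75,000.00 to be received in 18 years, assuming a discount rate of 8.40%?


Present value formula: PV = FV / (1 + r)^t
PV = $75,000.00 / (1 + 0.084)^18
PV = $75,000.00 / 4.270975
PV = $17,560.39

PV = FV / (1 + r)^t = $17,560.39


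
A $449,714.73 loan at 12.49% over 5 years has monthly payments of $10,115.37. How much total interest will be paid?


Total paid over the life of the loan = PMT × n.
Total paid = $10,115.37 × 60 = $606,922.20
Total interest = total paid − principal = $606,922.20 − $449,714.73 = $157,207.47

Total interest = (PMT × n) - PV = $157,207.47


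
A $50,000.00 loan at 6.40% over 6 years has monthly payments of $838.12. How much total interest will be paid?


Total paid over the life of the loan = PMT × n.
Total paid = $838.12 × 72 = $60,344.64
Total interest = total paid − principal = $60,344.64 − $50,000.00 = $10,344.64

Total interest = (PMT × n) - PV = $10,344.64


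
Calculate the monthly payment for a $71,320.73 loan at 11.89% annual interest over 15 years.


Loan payment formula: PMT = PV × r / (1 − (1 + r)^(−n))
Monthly rate r = 0.1189/12 ≈ 0.00990833, n = 180 months
Denominator: 1 − (1 + 0.1189/12)^(−180) = 0.830469
PMT = $71,320.73 × (0.1189/12) / 0.830469
PMT = $850.93 per month

PMT = PV × r / (1-(1+r)^(-n)) = $850.93/month


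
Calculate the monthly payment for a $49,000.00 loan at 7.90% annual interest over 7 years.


Loan payment formula: PMT = PV × r / (1 − (1 + r)^(−n))
Monthly rate r = 0.079/12 ≈ 0.00658333, n = 84 months
Denominator: 1 − (1 + 0.079/12)^(−84) = 0.423735
PMT = $49,000.00 × (0.079/12) / 0.423735
PMT = $761.29 per month

PMT = PV × r / (1-(1+r)^(-n)) = $761.29/month


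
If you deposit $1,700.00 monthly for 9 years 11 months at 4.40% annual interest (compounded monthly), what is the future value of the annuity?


Future value of an ordinary annuity: FV = PMT × ((1 + r)^n − 1) / r
Monthly rate r = 0.044/12 ≈ 0.00366667, n = 119
FV = $1,700.00 × ((1 + 0.044/12)^119 − 1) / (0.044/12)
FV = $1,700.00 × 148.851916
FV = $253,048.26

FV = PMT × ((1+r)^n - 1)/r = $253,048.26


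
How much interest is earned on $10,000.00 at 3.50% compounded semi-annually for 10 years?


Compound interest earned = final amount − principal.
A = P(1 + r/n)^(nt) = $10,000.00 × (1 + 0.035/2)^(2 × 10) = $14,147.78
Interest = A − P = $14,147.78 − $10,000.00 = $4,147.78

Interest = A - P = $4,147.78


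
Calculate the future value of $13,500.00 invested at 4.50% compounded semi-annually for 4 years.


Compound interest formula: A = P(1 + r/n)^(nt)
A = $13,500.00 × (1 + 0.045/2)^(2 × 4)
Growth factor: (1 + 0.045/2)^8 = 1.194831
A = $13,500.00 × 1.194831
A = $16,130.22

A = P(1 + r/n)^(nt) = $16,130.22


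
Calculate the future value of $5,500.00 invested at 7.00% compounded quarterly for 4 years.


Compound interest formula: A = P(1 + r/n)^(nt)
A = $5,500.00 × (1 + 0.07/4)^(4 × 4)
Growth factor: (1 + 0.07/4)^16 = 1.319929
A = $5,500.00 × 1.319929
A = $7,259.61

A = P(1 + r/n)^(nt) = $7,259.61


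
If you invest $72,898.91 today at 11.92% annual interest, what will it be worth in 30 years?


Future value formula: FV = PV × (1 + r)^t
FV = $72,898.91 × (1 + 0.1192)^30
FV = $72,898.91 × 29.324529
FV = $2,137,726.20

FV = PV × (1 + r)^t = $2,137,726.20


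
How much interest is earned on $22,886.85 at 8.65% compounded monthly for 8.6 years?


Compound interest earned = final amount − principal.
A = P(1 + r/n)^(nt) = $22,886.85 × (1 + 0.0865/12)^(12 × 8.6) = $48,028.48
Interest = A − P = $48,028.48 − $22,886.85 = $25,141.63

Interest = A - P = $25,141.63


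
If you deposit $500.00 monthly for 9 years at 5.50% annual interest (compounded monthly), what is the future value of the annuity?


Future value of an ordinary annuity: FV = PMT × ((1 + r)^n − 1) / r
Monthly rate r = 0.055/12 ≈ 0.00458333, n = 108
FV = $500.00 × ((1 + 0.055/12)^108 − 1) / (0.055/12)
FV = $500.00 × 139.340512
FV = $69,670.26

FV = PMT × ((1+r)^n - 1)/r = $69,670.26


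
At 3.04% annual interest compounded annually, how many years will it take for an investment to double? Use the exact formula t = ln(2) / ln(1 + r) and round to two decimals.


Doubling condition: (1 + r)^t = 2
Take ln of both sides: t × ln(1 + r) = ln(2)
t = ln(2) / ln(1 + r)
t = 0.693147 / 0.029947
t = 23.15

t = ln(2) / ln(1 + r) = 23.15 years


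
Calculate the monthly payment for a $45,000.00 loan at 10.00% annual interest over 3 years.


Loan payment formula: PMT = PV × r / (1 − (1 + r)^(−n))
Monthly rate r = 0.1/12 ≈ 0.00833333, n = 36 months
Denominator: 1 − (1 + 0.1/12)^(−36) = 0.2582603
PMT = $45,000.00 × (0.1/12) / 0.2582603
PMT = $1,452.02 per month

PMT = PV × r / (1-(1+r)^(-n)) = $1,452.02/month


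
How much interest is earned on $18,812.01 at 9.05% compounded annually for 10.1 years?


Compound interest earned = final amount − principal.
A = P(1 + r/n)^(nt) = $18,812.01 × (1 + 0.0905/1)^(1 × 10.1) = $45,128.87
Interest = A − P = $45,128.87 − $18,812.01 = $26,316.86

Interest = A - P = $26,316.86


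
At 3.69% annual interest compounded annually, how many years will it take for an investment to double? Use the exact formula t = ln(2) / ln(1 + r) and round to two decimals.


Doubling condition: (1 + r)^t = 2
Take ln of both sides: t × ln(1 + r) = ln(2)
t = ln(2) / ln(1 + r)
t = 0.693147 / 0.036235
t = 19.13

t = ln(2) / ln(1 + r) = 19.13 years


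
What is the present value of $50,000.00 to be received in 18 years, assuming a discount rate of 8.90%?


Present value formula: PV = FV / (1 + r)^t
PV = $50,000.00 / (1 + 0.089)^18
PV = $50,000.00 / 4.639828
PV = $10,776.26

PV = FV / (1 + r)^t = $10,776.26


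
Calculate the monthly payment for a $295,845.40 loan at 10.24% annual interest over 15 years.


Loan payment formula: PMT = PV × r / (1 − (1 + r)^(−n))
Monthly rate r = 0.1024/12 ≈ 0.00853333, n = 180 months
Denominator: 1 − (1 + 0.1024/12)^(−180) = 0.783352
PMT = $295,845.40 × (0.1024/12) / 0.783352
PMT = $3,222.75 per month

PMT = PV × r / (1-(1+r)^(-n)) = $3,222.75/month


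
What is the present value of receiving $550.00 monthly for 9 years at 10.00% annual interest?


Present value of an ordinary annuity: PV = PMT × (1 − (1 + r)^(−n)) / r
Monthly rate r = 0.1/12 ≈ 0.00833333, n = 108
PV = $550.00 × (1 − (1 + 0.1/12)^(−108)) / (0.1/12)
PV = $550.00 × 71.029355
PV = $39,066.15

PV = PMT × (1-(1+r)^(-n))/r = $39,066.15


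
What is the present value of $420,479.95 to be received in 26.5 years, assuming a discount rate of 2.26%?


Present value formula: PV = FV / (1 + r)^t
PV = $420,479.95 / (1 + 0.0226)^26.5
PV = $420,479.95 / 1.8080207
PV = $232,563.68

PV = FV / (1 + r)^t = $232,563.68


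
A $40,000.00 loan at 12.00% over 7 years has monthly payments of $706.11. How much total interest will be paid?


Total paid over the life of the loan = PMT × n.
Total paid = $706.11 × 84 = $59,313.24
Total interest = total paid − principal = $59,313.24 − $40,000.00 = $19,313.24

Total interest = (PMT × n) - PV = $19,313.24


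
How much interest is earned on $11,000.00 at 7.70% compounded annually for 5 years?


Compound interest earned = final amount − principal.
A = P(1 + r/n)^(nt) = $11,000.00 × (1 + 0.077/1)^(1 × 5) = $15,939.37
Interest = A − P = $15,939.37 − $11,000.00 = $4,939.37

Interest = A - P = $4,939.37


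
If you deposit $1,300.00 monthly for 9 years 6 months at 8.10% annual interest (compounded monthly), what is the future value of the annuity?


Future value of an ordinary annuity: FV = PMT × ((1 + r)^n − 1) / r
Monthly rate r = 0.081/12 = 0.00675, n = 114
FV = $1,300.00 × ((1 + 0.081/12)^114 − 1) / (0.081/12)
FV = $1,300.00 × 170.831512
FV = $222,080.97

FV = PMT × ((1+r)^n - 1)/r = $222,080.97


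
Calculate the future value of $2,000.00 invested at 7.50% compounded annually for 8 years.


Compound interest formula: A = P(1 + r/n)^(nt)
A = $2,000.00 × (1 + 0.075/1)^(1 × 8)
Growth factor: (1 + 0.075/1)^8 = 1.783478
A = $2,000.00 × 1.783478
A = $3,566.96

A = P(1 + r/n)^(nt) = $3,566.96


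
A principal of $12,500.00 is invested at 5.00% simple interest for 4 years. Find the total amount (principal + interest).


Total amount formula: A = P(1 + rt) = P + P·r·t
Interest: I = P × r × t = $12,500.00 × 0.05 × 4 = $2,500.00
A = P + I = $12,500.00 + $2,500.00 = $15,000.00

A = P + I = P(1 + rt) = $15,000.00


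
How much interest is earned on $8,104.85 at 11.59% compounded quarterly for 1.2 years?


Compound interest earned = final amount − principal.
A = P(1 + r/n)^(nt) = $8,104.85 × (1 + 0.1159/4)^(4 × 1.2) = $9,295.83
Interest = A − P = $9,295.83 − $8,104.85 = $1,190.98

Interest = A - P = $1,190.98


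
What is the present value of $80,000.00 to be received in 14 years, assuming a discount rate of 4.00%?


Present value formula: PV = FV / (1 + r)^t
PV = $80,000.00 / (1 + 0.04)^14
PV = $80,000.00 / 1.7316764
PV = $46,198.01

PV = FV / (1 + r)^t = $46,198.01


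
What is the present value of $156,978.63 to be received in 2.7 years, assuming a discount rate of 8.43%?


Present value formula: PV = FV / (1 + r)^t
PV = $156,978.63 / (1 + 0.0843)^2.7
PV = $156,978.63 / 1.2442382
PV = $126,164.45

PV = FV / (1 + r)^t = $126,164.45


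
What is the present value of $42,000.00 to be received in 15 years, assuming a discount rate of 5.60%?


Present value formula: PV = FV / (1 + r)^t
PV = $42,000.00 / (1 + 0.056)^15
PV = $42,000.00 / 2.264429
PV = $18,547.72

PV = FV / (1 + r)^t = $18,547.72


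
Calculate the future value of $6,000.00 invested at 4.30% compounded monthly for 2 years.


Compound interest formula: A = P(1 + r/n)^(nt)
A = $6,000.00 × (1 + 0.043/12)^(12 × 2)
Growth factor: (1 + 0.043/12)^24 = 1.089639
A = $6,000.00 × 1.089639
A = $6,537.83

A = P(1 + r/n)^(nt) = $6,537.83


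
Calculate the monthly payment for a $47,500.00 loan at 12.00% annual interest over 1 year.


Loan payment formula: PMT = PV × r / (1 − (1 + r)^(−n))
Monthly rate r = 0.12/12 = 0.01, n = 12 months
Denominator: 1 − (1 + 0.12/12)^(−12) = 0.1125508
PMT = $47,500.00 × (0.12/12) / 0.1125508
PMT = $4,220.32 per month

PMT = PV × r / (1-(1+r)^(-n)) = $4,220.32/month


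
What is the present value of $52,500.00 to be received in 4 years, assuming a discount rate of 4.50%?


Present value formula: PV = FV / (1 + r)^t
PV = $52,500.00 / (1 + 0.045)^4
PV = $52,500.00 / 1.1925186
PV = $44,024.47

PV = FV / (1 + r)^t = $44,024.47


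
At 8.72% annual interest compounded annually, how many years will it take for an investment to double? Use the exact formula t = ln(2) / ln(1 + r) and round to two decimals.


Doubling condition: (1 + r)^t = 2
Take ln of both sides: t × ln(1 + r) = ln(2)
t = ln(2) / ln(1 + r)
t = 0.693147 / 0.083606
t = 8.29

t = ln(2) / ln(1 + r) = 8.29 years


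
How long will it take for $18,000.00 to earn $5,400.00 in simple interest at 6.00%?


Rearrange the simple interest formula for t:
I = P × r × t  ⇒  t = I / (P × r)
t = $5,400.00 / ($18,000.00 × 0.06)
t = 5

t = I/(P×r) = 5 years


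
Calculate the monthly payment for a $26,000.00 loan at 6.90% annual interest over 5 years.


Loan payment formula: PMT = PV × r / (1 − (1 + r)^(−n))
Monthly rate r = 0.069/12 = 0.00575, n = 60 months
Denominator: 1 − (1 + 0.069/12)^(−60) = 0.2910795
PMT = $26,000.00 × (0.069/12) / 0.2910795
PMT = $513.61 per month

PMT = PV × r / (1-(1+r)^(-n)) = $513.61/month


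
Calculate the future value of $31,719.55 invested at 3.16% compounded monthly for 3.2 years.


Compound interest formula: A = P(1 + r/n)^(nt)
A = $31,719.55 × (1 + 0.0316/12)^(12 × 3.2)
Growth factor: (1 + 0.0316/12)^38.4 = 1.10626236
A = $31,719.55 × 1.10626236
A = $35,090.14

A = P(1 + r/n)^(nt) = $35,090.14


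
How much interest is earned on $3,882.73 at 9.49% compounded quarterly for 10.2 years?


Compound interest earned = final amount − principal.
A = P(1 + r/n)^(nt) = $3,882.73 × (1 + 0.0949/4)^(4 × 10.2) = $10,106.86
Interest = A − P = $10,106.86 − $3,882.73 = $6,224.13

Interest = A - P = $6,224.13


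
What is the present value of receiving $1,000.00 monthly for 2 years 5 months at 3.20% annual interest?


Present value of an ordinary annuity: PV = PMT × (1 − (1 + r)^(−n)) / r
Monthly rate r = 0.032/12 ≈ 0.00266667, n = 29
PV = $1,000.00 × (1 − (1 + 0.032/12)^(−29)) / (0.032/12)
PV = $1,000.00 × 27.871294
PV = $27,871.29

PV = PMT × (1-(1+r)^(-n))/r = $27,871.29


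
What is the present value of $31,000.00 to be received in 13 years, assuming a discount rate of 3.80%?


Present value formula: PV = FV / (1 + r)^t
PV = $31,000.00 / (1 + 0.038)^13
PV = $31,000.00 / 1.6239236
PV = $19,089.57

PV = FV / (1 + r)^t = $19,089.57


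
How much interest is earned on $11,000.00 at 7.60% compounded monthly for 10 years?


Compound interest earned = final amount − principal.
A = P(1 + r/n)^(nt) = $11,000.00 × (1 + 0.076/12)^(12 × 10) = $23,464.74
Interest = A − P = $23,464.74 − $11,000.00 = $12,464.74

Interest = A - P = $12,464.74


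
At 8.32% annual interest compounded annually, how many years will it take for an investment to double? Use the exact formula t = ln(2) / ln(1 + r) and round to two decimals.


Doubling condition: (1 + r)^t = 2
Take ln of both sides: t × ln(1 + r) = ln(2)
t = ln(2) / ln(1 + r)
t = 0.693147 / 0.079920
t = 8.67

t = ln(2) / ln(1 + r) = 8.67 years


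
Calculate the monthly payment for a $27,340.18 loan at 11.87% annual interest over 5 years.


Loan payment formula: PMT = PV × r / (1 − (1 + r)^(−n))
Monthly rate r = 0.1187/12 ≈ 0.00989167, n = 60 months
Denominator: 1 − (1 + 0.1187/12)^(−60) = 0.445996
PMT = $27,340.18 × (0.1187/12) / 0.445996
PMT = $606.37 per month

PMT = PV × r / (1-(1+r)^(-n)) = $606.37/month


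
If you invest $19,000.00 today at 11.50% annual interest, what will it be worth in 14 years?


Future value formula: FV = PV × (1 + r)^t
FV = $19,000.00 × (1 + 0.115)^14
FV = $19,000.00 × 4.5903748
FV = $87,217.12

FV = PV × (1 + r)^t = $87,217.12


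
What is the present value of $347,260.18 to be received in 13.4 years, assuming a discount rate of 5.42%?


Present value formula: PV = FV / (1 + r)^t
PV = $347,260.18 / (1 + 0.0542)^13.4
PV = $347,260.18 / 2.0284689
PV = $171,193.25

PV = FV / (1 + r)^t = $171,193.25


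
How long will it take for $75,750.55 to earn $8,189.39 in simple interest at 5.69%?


Rearrange the simple interest formula for t:
I = P × r × t  ⇒  t = I / (P × r)
t = $8,189.39 / ($75,750.55 × 0.0569)
t = 1.9

t = I/(P×r) = 1.9 years


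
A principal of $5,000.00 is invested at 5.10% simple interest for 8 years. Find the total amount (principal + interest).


Total amount formula: A = P(1 + rt) = P + P·r·t
Interest: I = P × r × t = $5,000.00 × 0.051 × 8 = $2,040.00
A = P + I = $5,000.00 + $2,040.00 = $7,040.00

A = P + I = P(1 + rt) = $7,040.00


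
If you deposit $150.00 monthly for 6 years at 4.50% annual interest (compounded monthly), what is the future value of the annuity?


Future value of an ordinary annuity: FV = PMT × ((1 + r)^n − 1) / r
Monthly rate r = 0.045/12 = 0.00375, n = 72
FV = $150.00 × ((1 + 0.045/12)^72 − 1) / (0.045/12)
FV = $150.00 × 82.480827
FV = $12,372.12

FV = PMT × ((1+r)^n - 1)/r = $12,372.12


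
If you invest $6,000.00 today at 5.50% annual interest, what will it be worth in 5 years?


Future value formula: FV = PV × (1 + r)^t
FV = $6,000.00 × (1 + 0.055)^5
FV = $6,000.00 × 1.306960
FV = $7,841.76

FV = PV × (1 + r)^t = $7,841.76


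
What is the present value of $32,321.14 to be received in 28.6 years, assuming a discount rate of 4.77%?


Present value formula: PV = FV / (1 + r)^t
PV = $32,321.14 / (1 + 0.0477)^28.6
PV = $32,321.14 / 3.791199
PV = $8,525.31

PV = FV / (1 + r)^t = $8,525.31


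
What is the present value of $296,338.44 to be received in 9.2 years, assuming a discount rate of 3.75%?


Present value formula: PV = FV / (1 + r)^t
PV = $296,338.44 / (1 + 0.0375)^9.2
PV = $296,338.44 / 1.40310628
PV = $211,201.71

PV = FV / (1 + r)^t = $211,201.71


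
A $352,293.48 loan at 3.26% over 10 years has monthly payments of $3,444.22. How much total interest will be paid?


Total paid over the life of the loan = PMT × n.
Total paid = $3,444.22 × 120 = $413,306.40
Total interest = total paid − principal = $413,306.40 − $352,293.48 = $61,012.92

Total interest = (PMT × n) - PV = $61,012.92


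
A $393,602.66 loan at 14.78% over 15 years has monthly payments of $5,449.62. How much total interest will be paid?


Total paid over the life of the loan = PMT × n.
Total paid = $5,449.62 × 180 = $980,931.60
Total interest = total paid − principal = $980,931.60 − $393,602.66 = $587,328.94

Total interest = (PMT × n) - PV = $587,328.94


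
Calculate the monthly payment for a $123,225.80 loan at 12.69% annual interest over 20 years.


Loan payment formula: PMT = PV × r / (1 − (1 + r)^(−n))
Monthly rate r = 0.1269/12 = 0.010575, n = 240 months
Denominator: 1 − (1 + 0.1269/12)^(−240) = 0.919916
PMT = $123,225.80 × (0.1269/12) / 0.919916
PMT = $1,416.56 per month

PMT = PV × r / (1-(1+r)^(-n)) = $1,416.56/month


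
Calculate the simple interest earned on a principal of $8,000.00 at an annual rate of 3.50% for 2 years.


Simple interest formula: I = P × r × t
I = $8,000.00 × 0.035 × 2
I = $560.00

I = P × r × t = $560.00


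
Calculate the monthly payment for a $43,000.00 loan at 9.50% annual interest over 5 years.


Loan payment formula: PMT = PV × r / (1 − (1 + r)^(−n))
Monthly rate r = 0.095/12 ≈ 0.00791667, n = 60 months
Denominator: 1 − (1 + 0.095/12)^(−60) = 0.376951
PMT = $43,000.00 × (0.095/12) / 0.376951
PMT = $903.08 per month

PMT = PV × r / (1-(1+r)^(-n)) = $903.08/month


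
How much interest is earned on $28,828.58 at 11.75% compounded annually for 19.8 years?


Compound interest earned = final amount − principal.
A = P(1 + r/n)^(nt) = $28,828.58 × (1 + 0.1175/1)^(1 × 19.8) = $260,090.43
Interest = A − P = $260,090.43 − $28,828.58 = $231,261.85

Interest = A - P = $231,261.85


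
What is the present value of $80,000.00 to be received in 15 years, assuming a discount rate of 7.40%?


Present value formula: PV = FV / (1 + r)^t
PV = $80,000.00 / (1 + 0.074)^15
PV = $80,000.00 / 2.917858
PV = $27,417.37

PV = FV / (1 + r)^t = $27,417.37


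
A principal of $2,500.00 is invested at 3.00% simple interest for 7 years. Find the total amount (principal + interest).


Total amount formula: A = P(1 + rt) = P + P·r·t
Interest: I = P × r × t = $2,500.00 × 0.03 × 7 = $525.00
A = P + I = $2,500.00 + $525.00 = $3,025.00

A = P + I = P(1 + rt) = $3,025.00


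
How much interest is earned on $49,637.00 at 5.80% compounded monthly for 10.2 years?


Compound interest earned = final amount − principal.
A = P(1 + r/n)^(nt) = $49,637.00 × (1 + 0.058/12)^(12 × 10.2) = $89,560.23
Interest = A − P = $89,560.23 − $49,637.00 = $39,923.23

Interest = A - P = $39,923.23


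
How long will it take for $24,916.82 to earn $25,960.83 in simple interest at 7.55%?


Rearrange the simple interest formula for t:
I = P × r × t  ⇒  t = I / (P × r)
t = $25,960.83 / ($24,916.82 × 0.0755)
t = 13.8

t = I/(P×r) = 13.8 years


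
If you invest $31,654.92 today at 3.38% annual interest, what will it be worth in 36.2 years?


Future value formula: FV = PV × (1 + r)^t
FV = $31,654.92 × (1 + 0.0338)^36.2
FV = $31,654.92 × 3.3312123
FV = $105,449.26

FV = PV × (1 + r)^t = $105,449.26
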